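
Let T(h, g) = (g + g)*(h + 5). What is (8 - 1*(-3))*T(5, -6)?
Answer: -1320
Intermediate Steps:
T(h, g) = 2*g*(5 + h) (T(h, g) = (2*g)*(5 + h) = 2*g*(5 + h))
(8 - 1*(-3))*T(5, -6) = (8 - 1*(-3))*(2*(-6)*(5 + 5)) = (8 + 3)*(2*(-6)*10) = 11*(-120) = -1320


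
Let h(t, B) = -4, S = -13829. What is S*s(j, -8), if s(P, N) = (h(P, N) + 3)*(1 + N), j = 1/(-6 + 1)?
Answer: -96803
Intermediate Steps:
j = -⅕ (j = 1/(-5) = -⅕ ≈ -0.20000)
s(P, N) = -1 - N (s(P, N) = (-4 + 3)*(1 + N) = -(1 + N) = -1 - N)
S*s(j, -8) = -13829*(-1 - 1*(-8)) = -13829*(-1 + 8) = -13829*7 = -96803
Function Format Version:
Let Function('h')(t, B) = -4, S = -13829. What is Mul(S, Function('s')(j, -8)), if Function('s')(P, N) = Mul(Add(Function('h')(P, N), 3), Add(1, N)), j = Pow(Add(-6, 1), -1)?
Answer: -96803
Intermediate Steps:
j = Rational(-1, 5) (j = Pow(-5, -1) = Rational(-1, 5) ≈ -0.20000)
Function('s')(P, N) = Add(-1, Mul(-1, N)) (Function('s')(P, N) = Mul(Add(-4, 3), Add(1, N)) = Mul(-1, Add(1, N)) = Add(-1, Mul(-1, N)))
Mul(S, Function('s')(j, -8)) = Mul(-13829, Add(-1, Mul(-1, -8))) = Mul(-13829, Add(-1, 8)) = Mul(-13829, 7) = -96803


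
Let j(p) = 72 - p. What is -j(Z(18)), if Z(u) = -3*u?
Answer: -126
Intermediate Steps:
-j(Z(18)) = -(72 - (-3)*18) = -(72 - 1*(-54)) = -(72 + 54) = -1*126 = -126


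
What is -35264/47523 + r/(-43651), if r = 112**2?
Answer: -2135437376/2074426473 ≈ -1.0294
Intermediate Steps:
r = 12544
-35264/47523 + r/(-43651) = -35264/47523 + 12544/(-43651) = -35264*1/47523 + 12544*(-1/43651) = -35264/47523 - 12544/43651 = -2135437376/2074426473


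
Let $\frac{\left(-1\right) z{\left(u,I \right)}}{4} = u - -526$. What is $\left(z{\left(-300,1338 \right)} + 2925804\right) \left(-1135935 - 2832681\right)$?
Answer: $-11607804938400$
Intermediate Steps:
$z{\left(u,I \right)} = -2104 - 4 u$ ($z{\left(u,I \right)} = - 4 \left(u - -526\right) = - 4 \left(u + 526\right) = - 4 \left(526 + u\right) = -2104 - 4 u$)
$\left(z{\left(-300,1338 \right)} + 2925804\right) \left(-1135935 - 2832681\right) = \left(\left(-2104 - -1200\right) + 2925804\right) \left(-1135935 - 2832681\right) = \left(\left(-2104 + 1200\right) + 2925804\right) \left(-3968616\right) = \left(-904 + 2925804\right) \left(-3968616\right) = 2924900 \left(-3968616\right) = -11607804938400$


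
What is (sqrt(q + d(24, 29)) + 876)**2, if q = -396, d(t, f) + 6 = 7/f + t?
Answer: (25404 + I*sqrt(317695))**2/841 ≈ 7.67e+5 + 34052.0*I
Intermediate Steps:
d(t, f) = -6 + t + 7/f (d(t, f) = -6 + (7/f + t) = -6 + (t + 7/f) = -6 + t + 7/f)
(sqrt(q + d(24, 29)) + 876)**2 = (sqrt(-396 + (-6 + 24 + 7/29)) + 876)**2 = (sqrt(-396 + 529/29) + 876)**2 = (sqrt(-10955/29) + 876)**2 = (I*sqrt(317695)/29 + 876)**2 = (876 + I*sqrt(317695)/29)**2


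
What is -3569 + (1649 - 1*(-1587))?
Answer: -333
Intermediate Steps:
-3569 + (1649 - 1*(-1587)) = -3569 + (1649 + 1587) = -3569 + 3236 = -333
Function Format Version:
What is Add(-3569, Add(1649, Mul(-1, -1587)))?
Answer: -333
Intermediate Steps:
Add(-3569, Add(1649, Mul(-1, -1587))) = Add(-3569, Add(1649, 1587)) = Add(-3569, 3236) = -333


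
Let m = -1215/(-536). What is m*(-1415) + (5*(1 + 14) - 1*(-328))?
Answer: -1503217/536 ≈ -2804.5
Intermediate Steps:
m = 1215/536 (m = -1215*(-1/536) = 1215/536 ≈ 2.2668)
m*(-1415) + (5*(1 + 14) - 1*(-328)) = (1215/536)*(-1415) + (5*(1 + 14) - 1*(-328)) = -1719225/536 + (5*15 + 328) = -1719225/536 + (75 + 328) = -1719225/536 + 403 = -1503217/536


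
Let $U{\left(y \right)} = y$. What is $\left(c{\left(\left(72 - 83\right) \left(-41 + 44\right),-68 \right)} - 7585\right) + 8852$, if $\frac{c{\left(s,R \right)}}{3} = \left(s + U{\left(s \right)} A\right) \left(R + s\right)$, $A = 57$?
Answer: $581209$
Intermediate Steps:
$c{\left(s,R \right)} = 174 s \left(R + s\right)$ ($c{\left(s,R \right)} = 3 \left(s + s 57\right) \left(R + s\right) = 3 \left(s + 57 s\right) \left(R + s\right) = 3 \cdot 58 s \left(R + s\right) = 174 s \left(R + s\right)$)
$\left(c{\left(\left(72 - 83\right) \left(-41 + 44\right),-68 \right)} - 7585\right) + 8852 = \left(174 \left(72 - 83\right) \left(-41 + 44\right) \left(-68 + \left(72 - 83\right) \left(-41 + 44\right)\right) - 7585\right) + 8852 = \left(174 \left(\left(-11\right) 3\right) \left(-68 - 33\right) - 7585\right) + 8852 = \left(174 \left(-33\right) \left(-68 - 33\right) - 7585\right) + 8852 = \left(174 \left(-33\right) \left(-101\right) - 7585\right) + 8852 = \left(579942 - 7585\right) + 8852 = 572357 + 8852 = 581209$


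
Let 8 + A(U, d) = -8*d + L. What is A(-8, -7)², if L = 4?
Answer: 2704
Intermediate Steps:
A(U, d) = -4 - 8*d (A(U, d) = -8 + (-8*d + 4) = -8 + (4 - 8*d) = -4 - 8*d)
A(-8, -7)² = (-4 - 8*(-7))² = (-4 + 56)² = 52² = 2704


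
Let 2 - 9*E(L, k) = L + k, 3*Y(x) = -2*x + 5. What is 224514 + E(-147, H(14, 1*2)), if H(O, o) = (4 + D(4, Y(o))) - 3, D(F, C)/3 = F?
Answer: 2020762/9 ≈ 2.2453e+5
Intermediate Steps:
Y(x) = 5/3 - 2*x/3 (Y(x) = (-2*x + 5)/3 = (5 - 2*x)/3 = 5/3 - 2*x/3)
D(F, C) = 3*F
H(O, o) = 13 (H(O, o) = (4 + 3*4) - 3 = (4 + 12) - 3 = 16 - 3 = 13)
E(L, k) = 2/9 - L/9 - k/9 (E(L, k) = 2/9 - (L + k)/9 = 2/9 + (-L/9 - k/9) = 2/9 - L/9 - k/9)
224514 + E(-147, H(14, 1*2)) = 224514 + (2/9 - ⅑*(-147) - ⅑*13) = 224514 + (2/9 + 49/3 - 13/9) = 224514 + 136/9 = 2020762/9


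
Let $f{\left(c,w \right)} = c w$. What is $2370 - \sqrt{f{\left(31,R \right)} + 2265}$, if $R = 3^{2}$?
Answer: $2370 - 4 \sqrt{159} \approx 2319.6$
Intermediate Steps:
$R = 9$
$2370 - \sqrt{f{\left(31,R \right)} + 2265} = 2370 - \sqrt{31 \cdot 9 + 2265} = 2370 - \sqrt{279 + 2265} = 2370 - \sqrt{2544} = 2370 - 4 \sqrt{159}$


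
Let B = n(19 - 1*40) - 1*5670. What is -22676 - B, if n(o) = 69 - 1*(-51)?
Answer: -17126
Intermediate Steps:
n(o) = 120 (n(o) = 69 + 51 = 120)
B = -5550 (B = 120 - 1*5670 = 120 - 5670 = -5550)
-22676 - B = -22676 - 1*(-5550) = -22676 + 5550 = -17126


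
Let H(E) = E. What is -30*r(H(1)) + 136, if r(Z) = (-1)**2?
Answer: 106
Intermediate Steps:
r(Z) = 1
-30*r(H(1)) + 136 = -30*1 + 136 = -30 + 136 = 106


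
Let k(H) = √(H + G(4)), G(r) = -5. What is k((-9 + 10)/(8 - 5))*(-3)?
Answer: -I*√42 ≈ -6.4807*I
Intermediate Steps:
k(H) = √(-5 + H) (k(H) = √(H - 5) = √(-5 + H))
k((-9 + 10)/(8 - 5))*(-3) = √(-5 + (-9 + 10)/(8 - 5))*(-3) = √(-5 + 1/3)*(-3) = √(-5 + 1*(⅓))*(-3) = √(-5 + ⅓)*(-3) = √(-14/3)*(-3) = (I*√42/3)*(-3) = -I*√42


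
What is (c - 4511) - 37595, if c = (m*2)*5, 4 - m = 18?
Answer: -42246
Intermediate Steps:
m = -14 (m = 4 - 1*18 = 4 - 18 = -14)
c = -140 (c = -14*2*5 = -28*5 = -140)
(c - 4511) - 37595 = (-140 - 4511) - 37595 = -4651 - 37595 = -42246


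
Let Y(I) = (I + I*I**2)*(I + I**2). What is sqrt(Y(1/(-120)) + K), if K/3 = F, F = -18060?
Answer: I*sqrt(40445153228588430)/864000 ≈ 232.77*I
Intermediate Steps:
Y(I) = (I + I**2)*(I + I**3) (Y(I) = (I + I**3)*(I + I**2) = (I + I**2)*(I + I**3))
K = -54180 (K = 3*(-18060) = -54180)
sqrt(Y(1/(-120)) + K) = sqrt((1/(-120))**2*(1 + 1/(-120) + (1/(-120))**2 + (1/(-120))**3) - 54180) = sqrt((-1/120)**2*(1 - 1/120 + (-1/120)**2 + (-1/120)**3) - 54180) = sqrt((1 - 1/120 + 1/14400 - 1/1728000)/14400 - 54180) = sqrt((1/14400)*(1713719/1728000) - 54180) = sqrt(1713719/24883200000 - 54180) = sqrt(-1348171774286281/24883200000) = I*sqrt(40445153228588430)/864000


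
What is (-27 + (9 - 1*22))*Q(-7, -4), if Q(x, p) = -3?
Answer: 120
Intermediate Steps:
(-27 + (9 - 1*22))*Q(-7, -4) = (-27 + (9 - 1*22))*(-3) = (-27 + (9 - 22))*(-3) = (-27 - 13)*(-3) = -40*(-3) = 120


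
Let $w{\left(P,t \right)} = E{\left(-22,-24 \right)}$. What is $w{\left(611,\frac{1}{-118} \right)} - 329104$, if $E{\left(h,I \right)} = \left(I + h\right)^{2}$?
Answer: $-326988$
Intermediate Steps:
$w{\left(P,t \right)} = 2116$ ($w{\left(P,t \right)} = \left(-24 - 22\right)^{2} = \left(-46\right)^{2} = 2116$)
$w{\left(611,\frac{1}{-118} \right)} - 329104 = 2116 - 329104 = -326988$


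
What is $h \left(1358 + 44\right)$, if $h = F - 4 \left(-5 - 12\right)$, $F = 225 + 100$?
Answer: $550986$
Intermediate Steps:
$F = 325$
$h = 393$ ($h = 325 - 4 \left(-5 - 12\right) = 325 - -68 = 325 + 68 = 393$)
$h \left(1358 + 44\right) = 393 \left(1358 + 44\right) = 393 \cdot 1402 = 550986$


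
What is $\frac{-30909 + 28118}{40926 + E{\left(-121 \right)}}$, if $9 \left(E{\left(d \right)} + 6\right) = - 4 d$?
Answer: $- \frac{25119}{368764} \approx -0.068117$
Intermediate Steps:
$E{\left(d \right)} = -6 - \frac{4 d}{9}$ ($E{\left(d \right)} = -6 + \frac{\left(-4\right) d}{9} = -6 - \frac{4 d}{9}$)
$\frac{-30909 + 28118}{40926 + E{\left(-121 \right)}} = \frac{-30909 + 28118}{40926 - - \frac{430}{9}} = - \frac{2791}{40926 + \left(-6 + \frac{484}{9}\right)} = - \frac{2791}{40926 + \frac{430}{9}} = - \frac{2791}{\frac{368764}{9}} = \left(-2791\right) \frac{9}{368764} = - \frac{25119}{368764}$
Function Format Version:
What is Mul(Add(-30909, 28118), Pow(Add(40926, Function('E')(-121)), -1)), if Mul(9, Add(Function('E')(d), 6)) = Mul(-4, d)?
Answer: Rational(-25119, 368764) ≈ -0.068117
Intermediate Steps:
Function('E')(d) = Add(-6, Mul(Rational(-4, 9), d)) (Function('E')(d) = Add(-6, Mul(Rational(1, 9), Mul(-4, d))) = Add(-6, Mul(Rational(-4, 9), d)))
Mul(Add(-30909, 28118), Pow(Add(40926, Function('E')(-121)), -1)) = Mul(Add(-30909, 28118), Pow(Add(40926, Add(-6, Mul(Rational(-4, 9), -121))), -1)) = Mul(-2791, Pow(Add(40926, Add(-6, Rational(484, 9))), -1)) = Mul(-2791, Pow(Add(40926, Rational(430, 9)), -1)) = Mul(-2791, Pow(Rational(368764, 9), -1)) = Mul(-2791, Rational(9, 368764)) = Rational(-25119, 368764)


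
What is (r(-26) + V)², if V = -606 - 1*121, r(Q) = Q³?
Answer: 334999809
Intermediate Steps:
V = -727 (V = -606 - 121 = -727)
(r(-26) + V)² = ((-26)³ - 727)² = (-17576 - 727)² = (-18303)² = 334999809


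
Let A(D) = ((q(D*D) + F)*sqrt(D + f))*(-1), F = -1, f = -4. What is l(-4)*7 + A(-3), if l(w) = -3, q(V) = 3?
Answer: -21 - 2*I*sqrt(7) ≈ -21.0 - 5.2915*I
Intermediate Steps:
A(D) = -2*sqrt(-4 + D) (A(D) = ((3 - 1)*sqrt(D - 4))*(-1) = (2*sqrt(-4 + D))*(-1) = -2*sqrt(-4 + D))
l(-4)*7 + A(-3) = -3*7 - 2*sqrt(-4 - 3) = -21 - 2*I*sqrt(7)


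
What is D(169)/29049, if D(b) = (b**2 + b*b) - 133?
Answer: 56989/29049 ≈ 1.9618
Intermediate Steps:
D(b) = -133 + 2*b**2 (D(b) = (b**2 + b**2) - 133 = 2*b**2 - 133 = -133 + 2*b**2)
D(169)/29049 = (-133 + 2*169**2)/29049 = (-133 + 2*28561)*(1/29049) = (-133 + 57122)*(1/29049) = 56989*(1/29049) = 56989/29049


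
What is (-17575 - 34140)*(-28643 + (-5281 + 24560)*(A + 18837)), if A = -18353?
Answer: -481073253995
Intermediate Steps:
(-17575 - 34140)*(-28643 + (-5281 + 24560)*(A + 18837)) = (-17575 - 34140)*(-28643 + (-5281 + 24560)*(-18353 + 18837)) = -51715*(-28643 + 19279*484) = -51715*(-28643 + 9331036) = -51715*9302393 = -481073253995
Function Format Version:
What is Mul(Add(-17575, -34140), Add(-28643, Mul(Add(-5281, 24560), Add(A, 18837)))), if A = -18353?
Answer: -481073253995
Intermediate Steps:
Mul(Add(-17575, -34140), Add(-28643, Mul(Add(-5281, 24560), Add(A, 18837)))) = Mul(Add(-17575, -34140), Add(-28643, Mul(Add(-5281, 24560), Add(-18353, 18837)))) = Mul(-51715, Add(-28643, Mul(19279, 484))) = Mul(-51715, Add(-28643, 9331036)) = Mul(-51715, 9302393) = -481073253995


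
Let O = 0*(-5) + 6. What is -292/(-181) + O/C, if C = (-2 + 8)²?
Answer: 1933/1086 ≈ 1.7799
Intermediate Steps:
O = 6 (O = 0 + 6 = 6)
C = 36 (C = 6² = 36)
-292/(-181) + O/C = -292/(-181) + 6/36 = -292*(-1/181) + 6*(1/36) = 292/181 + ⅙ = 1933/1086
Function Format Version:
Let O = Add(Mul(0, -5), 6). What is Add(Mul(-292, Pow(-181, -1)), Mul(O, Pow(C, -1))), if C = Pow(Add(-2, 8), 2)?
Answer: Rational(1933, 1086) ≈ 1.7799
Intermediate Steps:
O = 6 (O = Add(0, 6) = 6)
C = 36 (C = Pow(6, 2) = 36)
Add(Mul(-292, Pow(-181, -1)), Mul(O, Pow(C, -1))) = Add(Mul(-292, Pow(-181, -1)), Mul(6, Pow(36, -1))) = Add(Mul(-292, Rational(-1, 181)), Mul(6, Rational(1, 36))) = Add(Rational(292, 181), Rational(1, 6)) = Rational(1933, 1086)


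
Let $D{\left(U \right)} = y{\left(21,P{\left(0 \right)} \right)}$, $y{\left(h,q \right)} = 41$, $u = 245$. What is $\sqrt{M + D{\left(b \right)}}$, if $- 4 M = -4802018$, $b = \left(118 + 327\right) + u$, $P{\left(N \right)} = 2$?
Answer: $\frac{\sqrt{4802182}}{2} \approx 1095.7$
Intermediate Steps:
$b = 690$ ($b = \left(118 + 327\right) + 245 = 445 + 245 = 690$)
$D{\left(U \right)} = 41$
$M = \frac{2401009}{2}$ ($M = \left(- \frac{1}{4}\right) \left(-4802018\right) = \frac{2401009}{2} \approx 1.2005 \cdot 10^{6}$)
$\sqrt{M + D{\left(b \right)}} = \sqrt{\frac{2401009}{2} + 41} = \sqrt{\frac{2401091}{2}} = \frac{\sqrt{4802182}}{2}$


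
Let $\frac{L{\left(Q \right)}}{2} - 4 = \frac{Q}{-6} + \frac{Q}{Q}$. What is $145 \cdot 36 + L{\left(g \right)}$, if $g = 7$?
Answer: $\frac{15683}{3} \approx 5227.7$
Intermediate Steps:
$L{\left(Q \right)} = 10 - \frac{Q}{3}$ ($L{\left(Q \right)} = 8 + 2 \left(\frac{Q}{-6} + \frac{Q}{Q}\right) = 8 + 2 \left(Q \left(- \frac{1}{6}\right) + 1\right) = 8 + 2 \left(- \frac{Q}{6} + 1\right) = 8 + 2 \left(1 - \frac{Q}{6}\right) = 8 - \left(-2 + \frac{Q}{3}\right) = 10 - \frac{Q}{3}$)
$145 \cdot 36 + L{\left(g \right)} = 145 \cdot 36 + \left(10 - \frac{7}{3}\right) = 5220 + \left(10 - \frac{7}{3}\right) = 5220 + \frac{23}{3} = \frac{15683}{3}$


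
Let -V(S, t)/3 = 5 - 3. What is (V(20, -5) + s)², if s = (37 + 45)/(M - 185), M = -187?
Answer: 1338649/34596 ≈ 38.694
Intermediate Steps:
s = -41/186 (s = (37 + 45)/(-187 - 185) = 82/(-372) = 82*(-1/372) = -41/186 ≈ -0.22043)
V(S, t) = -6 (V(S, t) = -3*(5 - 3) = -3*2 = -6)
(V(20, -5) + s)² = (-6 - 41/186)² = (-1157/186)² = 1338649/34596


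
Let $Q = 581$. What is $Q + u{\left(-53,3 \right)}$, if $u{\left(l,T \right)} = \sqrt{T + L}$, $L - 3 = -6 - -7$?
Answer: $581 + \sqrt{7} \approx 583.65$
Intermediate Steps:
$L = 4$ ($L = 3 - -1 = 3 + \left(-6 + 7\right) = 3 + 1 = 4$)
$u{\left(l,T \right)} = \sqrt{4 + T}$ ($u{\left(l,T \right)} = \sqrt{T + 4} = \sqrt{4 + T}$)
$Q + u{\left(-53,3 \right)} = 581 + \sqrt{4 + 3} = 581 + \sqrt{7}$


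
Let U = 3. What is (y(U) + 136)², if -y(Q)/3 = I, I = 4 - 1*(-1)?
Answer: 14641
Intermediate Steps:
I = 5 (I = 4 + 1 = 5)
y(Q) = -15 (y(Q) = -3*5 = -15)
(y(U) + 136)² = (-15 + 136)² = 121² = 14641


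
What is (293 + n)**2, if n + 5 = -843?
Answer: 308025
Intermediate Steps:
n = -848 (n = -5 - 843 = -848)
(293 + n)**2 = (293 - 848)**2 = (-555)**2 = 308025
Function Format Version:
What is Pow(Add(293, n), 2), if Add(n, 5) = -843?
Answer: 308025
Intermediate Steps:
n = -848 (n = Add(-5, -843) = -848)
Pow(Add(293, n), 2) = Pow(Add(293, -848), 2) = Pow(-555, 2) = 308025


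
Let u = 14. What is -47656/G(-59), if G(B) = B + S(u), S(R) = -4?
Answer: 6808/9 ≈ 756.44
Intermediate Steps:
G(B) = -4 + B (G(B) = B - 4 = -4 + B)
-47656/G(-59) = -47656/(-4 - 59) = -47656/(-63) = -47656*(-1/63) = 6808/9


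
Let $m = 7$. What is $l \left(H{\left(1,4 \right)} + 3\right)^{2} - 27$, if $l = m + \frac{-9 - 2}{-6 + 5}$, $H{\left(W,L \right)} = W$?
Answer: $261$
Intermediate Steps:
$l = 18$ ($l = 7 + \frac{-9 - 2}{-6 + 5} = 7 - \frac{11}{-1} = 7 - -11 = 7 + 11 = 18$)
$l \left(H{\left(1,4 \right)} + 3\right)^{2} - 27 = 18 \left(1 + 3\right)^{2} - 27 = 18 \cdot 4^{2} - 27 = 18 \cdot 16 - 27 = 288 - 27 = 261$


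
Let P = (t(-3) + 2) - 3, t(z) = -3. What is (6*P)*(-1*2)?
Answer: 48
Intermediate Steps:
P = -4 (P = (-3 + 2) - 3 = -1 - 3 = -4)
(6*P)*(-1*2) = (6*(-4))*(-1*2) = -24*(-2) = 48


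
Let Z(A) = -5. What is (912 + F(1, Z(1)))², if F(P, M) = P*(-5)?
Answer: 822649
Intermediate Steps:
F(P, M) = -5*P
(912 + F(1, Z(1)))² = (912 - 5*1)² = (912 - 5)² = 907² = 822649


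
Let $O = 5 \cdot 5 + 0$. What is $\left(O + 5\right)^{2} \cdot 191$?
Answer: $171900$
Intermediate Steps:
$O = 25$ ($O = 25 + 0 = 25$)
$\left(O + 5\right)^{2} \cdot 191 = \left(25 + 5\right)^{2} \cdot 191 = 30^{2} \cdot 191 = 900 \cdot 191 = 171900$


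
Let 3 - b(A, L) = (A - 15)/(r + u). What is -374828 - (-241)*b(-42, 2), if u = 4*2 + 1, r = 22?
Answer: -11583518/31 ≈ -3.7366e+5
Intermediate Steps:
u = 9 (u = 8 + 1 = 9)
b(A, L) = 108/31 - A/31 (b(A, L) = 3 - (A - 15)/(22 + 9) = 3 - (-15 + A)/31 = 3 - (-15/31 + A/31) = 3 + (15/31 - A/31) = 108/31 - A/31)
-374828 - (-241)*b(-42, 2) = -374828 - (-241)*(108/31 - 1/31*(-42)) = -374828 - (-241)*(108/31 + 42/31) = -374828 - (-241)*150/31 = -374828 - 1*(-36150/31) = -374828 + 36150/31 = -11583518/31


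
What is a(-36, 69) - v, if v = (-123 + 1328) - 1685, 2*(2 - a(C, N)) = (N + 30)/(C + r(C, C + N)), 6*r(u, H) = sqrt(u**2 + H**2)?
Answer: 2378086/4919 + 99*sqrt(265)/4919 ≈ 483.78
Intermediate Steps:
r(u, H) = sqrt(H**2 + u**2)/6 (r(u, H) = sqrt(u**2 + H**2)/6 = sqrt(H**2 + u**2)/6)
a(C, N) = 2 - (30 + N)/(2*(C + sqrt(C**2 + (C + N)**2)/6)) (a(C, N) = 2 - (N + 30)/(2*(C + sqrt((C + N)**2 + C**2)/6)) = 2 - (30 + N)/(2*(C + sqrt(C**2 + (C + N)**2)/6)))
v = -480 (v = 1205 - 1685 = -480)
a(-36, 69) - v = (-90 - 3*69 + 2*sqrt((-36)**2 + (-36 + 69)**2) + 12*(-36))/(sqrt((-36)**2 + (-36 + 69)**2) + 6*(-36)) - 1*(-480) = (-90 - 207 + 2*sqrt(1296 + 33**2) - 432)/(sqrt(1296 + 33**2) - 216) + 480 = (-90 - 207 + 2*sqrt(1296 + 1089) - 432)/(sqrt(1296 + 1089) - 216) + 480 = (-90 - 207 + 2*sqrt(2385) - 432)/(sqrt(2385) - 216) + 480 = (-90 - 207 + 2*(3*sqrt(265)) - 432)/(3*sqrt(265) - 216) + 480 = (-90 - 207 + 6*sqrt(265) - 432)/(-216 + 3*sqrt(265)) + 480 = (-729 + 6*sqrt(265))/(-216 + 3*sqrt(265)) + 480 = 480 + (-729 + 6*sqrt(265))/(-216 + 3*sqrt(265))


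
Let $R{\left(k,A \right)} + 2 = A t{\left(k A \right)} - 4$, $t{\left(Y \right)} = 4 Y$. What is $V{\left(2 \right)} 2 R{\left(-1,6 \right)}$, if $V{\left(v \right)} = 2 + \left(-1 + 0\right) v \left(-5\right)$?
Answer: $-3600$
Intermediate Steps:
$V{\left(v \right)} = 2 + 5 v$ ($V{\left(v \right)} = 2 + - v \left(-5\right) = 2 + 5 v$)
$R{\left(k,A \right)} = -6 + 4 k A^{2}$ ($R{\left(k,A \right)} = -2 + \left(A 4 k A - 4\right) = -2 + \left(A 4 A k - 4\right) = -2 + \left(4 k A^{2} - 4\right) = -2 + \left(-4 + 4 k A^{2}\right) = -6 + 4 k A^{2}$)
$V{\left(2 \right)} 2 R{\left(-1,6 \right)} = \left(2 + 5 \cdot 2\right) 2 \left(-6 + 4 \left(-1\right) 6^{2}\right) = \left(2 + 10\right) 2 \left(-6 + 4 \left(-1\right) 36\right) = 12 \cdot 2 \left(-6 - 144\right) = 24 \left(-150\right) = -3600$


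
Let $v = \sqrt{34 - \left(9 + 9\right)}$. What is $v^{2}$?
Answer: $16$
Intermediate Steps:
$v = 4$ ($v = \sqrt{34 - 18} = \sqrt{16} = 4$)
$v^{2} = 4^{2} = 16$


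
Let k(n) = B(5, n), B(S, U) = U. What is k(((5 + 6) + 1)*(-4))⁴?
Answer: 5308416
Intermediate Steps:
k(n) = n
k(((5 + 6) + 1)*(-4))⁴ = (((5 + 6) + 1)*(-4))⁴ = ((11 + 1)*(-4))⁴ = (12*(-4))⁴ = (-48)⁴ = 5308416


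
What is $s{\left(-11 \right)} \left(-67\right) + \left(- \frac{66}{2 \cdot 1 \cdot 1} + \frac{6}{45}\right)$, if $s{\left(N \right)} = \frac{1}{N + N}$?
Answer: $- \frac{9841}{330} \approx -29.821$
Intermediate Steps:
$s{\left(N \right)} = \frac{1}{2 N}$
$s{\left(-11 \right)} \left(-67\right) + \left(- \frac{66}{2 \cdot 1 \cdot 1} + \frac{6}{45}\right) = \frac{1}{2 \left(-11\right)} \left(-67\right) + \left(- \frac{66}{2 \cdot 1 \cdot 1} + \frac{6}{45}\right) = \frac{1}{2} \left(- \frac{1}{11}\right) \left(-67\right) + \left(- \frac{66}{2 \cdot 1} + 6 \cdot \frac{1}{45}\right) = \left(- \frac{1}{22}\right) \left(-67\right) + \left(- \frac{66}{2} + \frac{2}{15}\right) = \frac{67}{22} + \left(\left(-66\right) \frac{1}{2} + \frac{2}{15}\right) = \frac{67}{22} + \left(-33 + \frac{2}{15}\right) = \frac{67}{22} - \frac{493}{15} = - \frac{9841}{330}$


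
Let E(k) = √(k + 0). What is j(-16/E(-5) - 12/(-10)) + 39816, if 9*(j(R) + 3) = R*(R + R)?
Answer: 8955437/225 + 128*I*√5/75 ≈ 39802.0 + 3.8162*I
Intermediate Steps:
E(k) = √k
j(R) = -3 + 2*R²/9 (j(R) = -3 + (R*(R + R))/9 = -3 + (R*(2*R))/9 = -3 + (2*R²)/9 = -3 + 2*R²/9)
j(-16/E(-5) - 12/(-10)) + 39816 = (-3 + 2*(-16*(-I*√5/5) - 12/(-10))²/9) + 39816 = (-3 + 2*(-16*(-I*√5/5) - 12*(-⅒))²/9) + 39816 = (-3 + 2*(-(-16)*I*√5/5 + 6/5)²/9) + 39816 = (-3 + 2*(16*I*√5/5 + 6/5)²/9) + 39816 = (-3 + 2*(6/5 + 16*I*√5/5)²/9) + 39816 = 39813 + 2*(6/5 + 16*I*√5/5)²/9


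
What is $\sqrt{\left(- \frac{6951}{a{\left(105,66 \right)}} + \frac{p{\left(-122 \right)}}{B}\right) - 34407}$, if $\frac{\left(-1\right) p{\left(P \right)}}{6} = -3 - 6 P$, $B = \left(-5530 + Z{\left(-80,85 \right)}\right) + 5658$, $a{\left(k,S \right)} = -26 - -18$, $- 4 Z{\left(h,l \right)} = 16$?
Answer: $\frac{i \sqrt{516224586}}{124} \approx 183.23 i$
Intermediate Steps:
$Z{\left(h,l \right)} = -4$ ($Z{\left(h,l \right)} = \left(- \frac{1}{4}\right) 16 = -4$)
$a{\left(k,S \right)} = -8$ ($a{\left(k,S \right)} = -26 + 18 = -8$)
$B = 124$ ($B = \left(-5530 - 4\right) + 5658 = -5534 + 5658 = 124$)
$p{\left(P \right)} = 18 + 36 P$ ($p{\left(P \right)} = - 6 \left(-3 - 6 P\right) = 18 + 36 P$)
$\sqrt{\left(- \frac{6951}{a{\left(105,66 \right)}} + \frac{p{\left(-122 \right)}}{B}\right) - 34407} = \sqrt{\left(- \frac{6951}{-8} + \frac{18 + 36 \left(-122\right)}{124}\right) - 34407} = \sqrt{\left(\left(-6951\right) \left(- \frac{1}{8}\right) + \left(18 - 4392\right) \frac{1}{124}\right) - 34407} = \sqrt{\left(\frac{6951}{8} - \frac{2187}{62}\right) - 34407} = \sqrt{\frac{206733}{248} - 34407} = \sqrt{- \frac{8326203}{248}} = \frac{i \sqrt{516224586}}{124}$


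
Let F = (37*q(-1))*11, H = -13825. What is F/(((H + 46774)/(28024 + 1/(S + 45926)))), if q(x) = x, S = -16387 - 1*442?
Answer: -331873631903/958717053 ≈ -346.16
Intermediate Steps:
S = -16829 (S = -16387 - 442 = -16829)
F = -407 (F = (37*(-1))*11 = -37*11 = -407)
F/(((H + 46774)/(28024 + 1/(S + 45926)))) = -407*(28024 + 1/(-16829 + 45926))/(-13825 + 46774) = -407/(32949/(28024 + 1/29097)) = -407/(32949/(815414329/29097)) = -407/(32949*(29097/815414329)) = -407/958717053/815414329 = -407*815414329/958717053 = -331873631903/958717053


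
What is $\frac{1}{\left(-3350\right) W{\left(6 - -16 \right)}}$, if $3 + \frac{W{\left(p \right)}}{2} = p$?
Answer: $- \frac{1}{127300} \approx -7.8555 \cdot 10^{-6}$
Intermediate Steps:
$W{\left(p \right)} = -6 + 2 p$
$\frac{1}{\left(-3350\right) W{\left(6 - -16 \right)}} = \frac{1}{\left(-3350\right) \left(-6 + 2 \left(6 - -16\right)\right)} = - \frac{1}{3350 \left(-6 + 2 \left(6 + 16\right)\right)} = - \frac{1}{3350 \left(-6 + 2 \cdot 22\right)} = - \frac{1}{3350 \left(-6 + 44\right)} = - \frac{1}{3350 \cdot 38} = \left(- \frac{1}{3350}\right) \frac{1}{38} = - \frac{1}{127300}$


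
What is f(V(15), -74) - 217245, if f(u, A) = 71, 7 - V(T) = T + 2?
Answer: -217174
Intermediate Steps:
V(T) = 5 - T (V(T) = 7 - (T + 2) = 7 - (2 + T) = 7 + (-2 - T) = 5 - T)
f(V(15), -74) - 217245 = 71 - 217245 = -217174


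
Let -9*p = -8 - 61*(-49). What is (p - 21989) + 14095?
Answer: -74027/9 ≈ -8225.2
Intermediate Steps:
p = -2981/9 (p = -(-8 - 61*(-49))/9 = -(-8 + 2989)/9 = -⅑*2981 = -2981/9 ≈ -331.22)
(p - 21989) + 14095 = (-2981/9 - 21989) + 14095 = -200882/9 + 14095 = -74027/9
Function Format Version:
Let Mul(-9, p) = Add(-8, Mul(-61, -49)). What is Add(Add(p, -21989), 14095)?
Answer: Rational(-74027, 9) ≈ -8225.2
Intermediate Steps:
p = Rational(-2981, 9) (p = Mul(Rational(-1, 9), Add(-8, Mul(-61, -49))) = Mul(Rational(-1, 9), Add(-8, 2989)) = Mul(Rational(-1, 9), 2981) = Rational(-2981, 9) ≈ -331.22)
Add(Add(p, -21989), 14095) = Add(Add(Rational(-2981, 9), -21989), 14095) = Add(Rational(-200882, 9), 14095) = Rational(-74027, 9)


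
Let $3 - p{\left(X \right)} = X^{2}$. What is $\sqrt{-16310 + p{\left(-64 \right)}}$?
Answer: $3 i \sqrt{2267} \approx 142.84 i$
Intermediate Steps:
$p{\left(X \right)} = 3 - X^{2}$
$\sqrt{-16310 + p{\left(-64 \right)}} = \sqrt{-16310 + \left(3 - \left(-64\right)^{2}\right)} = \sqrt{-16310 + \left(3 - 4096\right)} = \sqrt{-16310 - 4093} = \sqrt{-20403} = 3 i \sqrt{2267}$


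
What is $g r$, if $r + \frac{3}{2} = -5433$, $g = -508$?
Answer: $2760726$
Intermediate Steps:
$r = - \frac{10869}{2}$ ($r = - \frac{3}{2} - 5433 = - \frac{10869}{2} \approx -5434.5$)
$g r = \left(-508\right) \left(- \frac{10869}{2}\right) = 2760726$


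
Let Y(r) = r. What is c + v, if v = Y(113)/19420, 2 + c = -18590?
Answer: -361056527/19420 ≈ -18592.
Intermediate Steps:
c = -18592 (c = -2 - 18590 = -18592)
v = 113/19420 ≈ 0.0058187
c + v = -18592 + 113/19420 = -361056527/19420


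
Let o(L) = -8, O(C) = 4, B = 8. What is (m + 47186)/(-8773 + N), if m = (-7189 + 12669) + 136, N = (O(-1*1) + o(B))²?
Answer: -52802/8757 ≈ -6.0297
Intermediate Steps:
N = 16 (N = (4 - 8)² = (-4)² = 16)
m = 5616 (m = 5480 + 136 = 5616)
(m + 47186)/(-8773 + N) = (5616 + 47186)/(-8773 + 16) = 52802/(-8757) = 52802*(-1/8757) = -52802/8757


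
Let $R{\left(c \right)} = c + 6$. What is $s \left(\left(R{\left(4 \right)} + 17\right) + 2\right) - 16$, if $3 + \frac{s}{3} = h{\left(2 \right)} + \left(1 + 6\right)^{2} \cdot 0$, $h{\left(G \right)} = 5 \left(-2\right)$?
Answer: $-1147$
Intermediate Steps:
$h{\left(G \right)} = -10$
$R{\left(c \right)} = 6 + c$
$s = -39$ ($s = -9 + 3 \left(-10 + \left(1 + 6\right)^{2} \cdot 0\right) = -9 + 3 \left(-10 + 7^{2} \cdot 0\right) = -9 + 3 \left(-10 + 49 \cdot 0\right) = -9 + 3 \left(-10 + 0\right) = -9 + 3 \left(-10\right) = -9 - 30 = -39$)
$s \left(\left(R{\left(4 \right)} + 17\right) + 2\right) - 16 = - 39 \left(\left(\left(6 + 4\right) + 17\right) + 2\right) - 16 = - 39 \left(\left(10 + 17\right) + 2\right) - 16 = - 39 \left(27 + 2\right) - 16 = \left(-39\right) 29 - 16 = -1131 - 16 = -1147$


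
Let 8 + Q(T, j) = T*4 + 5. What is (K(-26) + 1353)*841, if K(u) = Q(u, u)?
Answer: 1047886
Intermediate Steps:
Q(T, j) = -3 + 4*T (Q(T, j) = -8 + (T*4 + 5) = -8 + (4*T + 5) = -8 + (5 + 4*T) = -3 + 4*T)
K(u) = -3 + 4*u
(K(-26) + 1353)*841 = ((-3 + 4*(-26)) + 1353)*841 = ((-3 - 104) + 1353)*841 = (-107 + 1353)*841 = 1246*841 = 1047886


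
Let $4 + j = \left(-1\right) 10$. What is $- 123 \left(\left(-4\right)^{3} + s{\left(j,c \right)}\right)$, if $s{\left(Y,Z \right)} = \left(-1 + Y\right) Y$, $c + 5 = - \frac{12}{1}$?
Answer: $-17958$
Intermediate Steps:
$c = -17$ ($c = -5 - \frac{12}{1} = -5 - 12 = -17$)
$j = -14$ ($j = -4 - 10 = -14$)
$s{\left(Y,Z \right)} = Y \left(-1 + Y\right)$
$- 123 \left(\left(-4\right)^{3} + s{\left(j,c \right)}\right) = - 123 \left(\left(-4\right)^{3} - 14 \left(-1 - 14\right)\right) = - 123 \left(-64 - -210\right) = - 123 \left(-64 + 210\right) = \left(-123\right) 146 = -17958$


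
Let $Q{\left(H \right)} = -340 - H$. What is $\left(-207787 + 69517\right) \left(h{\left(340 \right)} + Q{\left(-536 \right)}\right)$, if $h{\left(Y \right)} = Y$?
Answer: $-74112720$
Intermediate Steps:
$\left(-207787 + 69517\right) \left(h{\left(340 \right)} + Q{\left(-536 \right)}\right) = \left(-207787 + 69517\right) \left(340 - -196\right) = - 138270 \left(340 + \left(-340 + 536\right)\right) = - 138270 \left(340 + 196\right) = \left(-138270\right) 536 = -74112720$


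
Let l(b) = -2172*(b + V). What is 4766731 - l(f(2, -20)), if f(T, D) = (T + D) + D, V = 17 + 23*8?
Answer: 5120767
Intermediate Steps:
V = 201 (V = 17 + 184 = 201)
f(T, D) = T + 2*D (f(T, D) = (D + T) + D = T + 2*D)
l(b) = -436572 - 2172*b (l(b) = -2172*(b + 201) = -2172*(201 + b) = -436572 - 2172*b)
4766731 - l(f(2, -20)) = 4766731 - (-436572 - 2172*(2 + 2*(-20))) = 4766731 - (-436572 - 2172*(2 - 40)) = 4766731 - (-436572 - 2172*(-38)) = 4766731 - (-436572 + 82536) = 4766731 - 1*(-354036) = 4766731 + 354036 = 5120767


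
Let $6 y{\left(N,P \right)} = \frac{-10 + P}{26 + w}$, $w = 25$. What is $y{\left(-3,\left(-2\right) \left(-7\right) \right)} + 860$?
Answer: $\frac{131582}{153} \approx 860.01$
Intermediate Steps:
$y{\left(N,P \right)} = - \frac{5}{153} + \frac{P}{306}$ ($y{\left(N,P \right)} = \frac{\left(-10 + P\right) \frac{1}{26 + 25}}{6} = \frac{\left(-10 + P\right) \frac{1}{51}}{6} = \frac{- \frac{10}{51} + \frac{P}{51}}{6} = - \frac{5}{153} + \frac{P}{306}$)
$y{\left(-3,\left(-2\right) \left(-7\right) \right)} + 860 = \left(- \frac{5}{153} + \frac{\left(-2\right) \left(-7\right)}{306}\right) + 860 = \left(- \frac{5}{153} + \frac{1}{306} \cdot 14\right) + 860 = \left(- \frac{5}{153} + \frac{7}{153}\right) + 860 = \frac{2}{153} + 860 = \frac{131582}{153}$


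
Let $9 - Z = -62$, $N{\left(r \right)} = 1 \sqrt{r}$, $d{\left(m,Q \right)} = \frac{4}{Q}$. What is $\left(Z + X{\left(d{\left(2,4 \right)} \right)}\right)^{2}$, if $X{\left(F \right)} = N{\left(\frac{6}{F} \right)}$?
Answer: $\left(71 + \sqrt{6}\right)^{2} \approx 5394.8$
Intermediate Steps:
$N{\left(r \right)} = \sqrt{r}$
$Z = 71$ ($Z = 9 - -62 = 9 + 62 = 71$)
$X{\left(F \right)} = \sqrt{6} \sqrt{\frac{1}{F}}$ ($X{\left(F \right)} = \sqrt{\frac{6}{F}} = \sqrt{6} \sqrt{\frac{1}{F}}$)
$\left(Z + X{\left(d{\left(2,4 \right)} \right)}\right)^{2} = \left(71 + \sqrt{6} \sqrt{\frac{1}{4 \cdot \frac{1}{4}}}\right)^{2} = \left(71 + \sqrt{6} \sqrt{1^{-1}}\right)^{2} = \left(71 + \sqrt{6} \sqrt{1}\right)^{2} = \left(71 + \sqrt{6} \cdot 1\right)^{2} = \left(71 + \sqrt{6}\right)^{2}$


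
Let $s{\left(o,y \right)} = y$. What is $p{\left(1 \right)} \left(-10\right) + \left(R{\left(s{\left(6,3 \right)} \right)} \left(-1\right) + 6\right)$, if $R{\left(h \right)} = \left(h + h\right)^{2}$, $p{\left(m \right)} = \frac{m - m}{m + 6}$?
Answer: $-30$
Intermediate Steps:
$p{\left(m \right)} = 0$ ($p{\left(m \right)} = \frac{1}{6 + m} 0 = 0$)
$R{\left(h \right)} = 4 h^{2}$ ($R{\left(h \right)} = \left(2 h\right)^{2} = 4 h^{2}$)
$p{\left(1 \right)} \left(-10\right) + \left(R{\left(s{\left(6,3 \right)} \right)} \left(-1\right) + 6\right) = 0 \left(-10\right) + \left(4 \cdot 3^{2} \left(-1\right) + 6\right) = 0 + \left(4 \cdot 9 \left(-1\right) + 6\right) = 0 + \left(36 \left(-1\right) + 6\right) = 0 + \left(-36 + 6\right) = 0 - 30 = -30$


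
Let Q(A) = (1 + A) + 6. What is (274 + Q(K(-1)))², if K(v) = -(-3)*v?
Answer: 77284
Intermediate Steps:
K(v) = 3*v
Q(A) = 7 + A
(274 + Q(K(-1)))² = (274 + (7 + 3*(-1)))² = (274 + (7 - 3))² = (274 + 4)² = 278² = 77284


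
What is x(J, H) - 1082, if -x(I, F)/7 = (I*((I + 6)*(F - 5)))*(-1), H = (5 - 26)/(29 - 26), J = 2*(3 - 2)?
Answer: -2426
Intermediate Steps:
J = 2 (J = 2*1 = 2)
H = -7 (H = -21/3 = -21*1/3 = -7)
x(I, F) = 7*I*(-5 + F)*(6 + I) (x(I, F) = -7*I*((I + 6)*(F - 5))*(-1) = -7*I*((6 + I)*(-5 + F))*(-1) = -7*I*((-5 + F)*(6 + I))*(-1) = -7*I*(-5 + F)*(6 + I)*(-1) = -(-7)*I*(-5 + F)*(6 + I) = 7*I*(-5 + F)*(6 + I))
x(J, H) - 1082 = 7*2*(-30 - 5*2 + 6*(-7) - 7*2) - 1082 = 7*2*(-30 - 10 - 42 - 14) - 1082 = 7*2*(-96) - 1082 = -1344 - 1082 = -2426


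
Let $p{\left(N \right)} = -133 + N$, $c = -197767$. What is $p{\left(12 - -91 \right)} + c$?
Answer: $-197797$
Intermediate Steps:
$p{\left(12 - -91 \right)} + c = \left(-133 + \left(12 - -91\right)\right) - 197767 = \left(-133 + \left(12 + 91\right)\right) - 197767 = \left(-133 + 103\right) - 197767 = -30 - 197767 = -197797$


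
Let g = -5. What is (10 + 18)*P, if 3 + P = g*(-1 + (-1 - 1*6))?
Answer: 1036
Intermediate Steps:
P = 37 (P = -3 - 5*(-1 + (-1 - 1*6)) = -3 - 5*(-1 + (-1 - 6)) = -3 - 5*(-1 - 7) = -3 - 5*(-8) = -3 + 40 = 37)
(10 + 18)*P = (10 + 18)*37 = 28*37 = 1036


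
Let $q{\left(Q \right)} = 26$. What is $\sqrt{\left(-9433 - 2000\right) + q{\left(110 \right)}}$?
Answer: $i \sqrt{11407} \approx 106.8 i$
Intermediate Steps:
$\sqrt{\left(-9433 - 2000\right) + q{\left(110 \right)}} = \sqrt{\left(-9433 - 2000\right) + 26} = \sqrt{-11433 + 26} = \sqrt{-11407} = i \sqrt{11407}$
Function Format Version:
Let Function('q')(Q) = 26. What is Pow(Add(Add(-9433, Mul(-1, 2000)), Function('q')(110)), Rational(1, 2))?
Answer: Mul(I, Pow(11407, Rational(1, 2))) ≈ Mul(106.80, I)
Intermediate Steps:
Pow(Add(Add(-9433, Mul(-1, 2000)), Function('q')(110)), Rational(1, 2)) = Pow(Add(Add(-9433, Mul(-1, 2000)), 26), Rational(1, 2)) = Pow(Add(Add(-9433, -2000), 26), Rational(1, 2)) = Pow(Add(-11433, 26), Rational(1, 2)) = Pow(-11407, Rational(1, 2)) = Mul(I, Pow(11407, Rational(1, 2)))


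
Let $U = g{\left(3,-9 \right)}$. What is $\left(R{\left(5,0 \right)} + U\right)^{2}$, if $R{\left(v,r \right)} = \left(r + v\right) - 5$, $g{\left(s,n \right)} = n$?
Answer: $81$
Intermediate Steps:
$U = -9$
$R{\left(v,r \right)} = -5 + r + v$
$\left(R{\left(5,0 \right)} + U\right)^{2} = \left(\left(-5 + 0 + 5\right) - 9\right)^{2} = \left(0 - 9\right)^{2} = \left(-9\right)^{2} = 81$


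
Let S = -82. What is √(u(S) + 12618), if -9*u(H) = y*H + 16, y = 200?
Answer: √129946/3 ≈ 120.16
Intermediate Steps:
u(H) = -16/9 - 200*H/9 (u(H) = -(200*H + 16)/9 = -(16 + 200*H)/9 = -16/9 - 200*H/9)
√(u(S) + 12618) = √((-16/9 - 200/9*(-82)) + 12618) = √((-16/9 + 16400/9) + 12618) = √(16384/9 + 12618) = √(129946/9) = √129946/3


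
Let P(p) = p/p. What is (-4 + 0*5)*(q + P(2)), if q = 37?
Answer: -152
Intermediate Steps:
P(p) = 1
(-4 + 0*5)*(q + P(2)) = (-4 + 0*5)*(37 + 1) = (-4 + 0)*38 = -4*38 = -152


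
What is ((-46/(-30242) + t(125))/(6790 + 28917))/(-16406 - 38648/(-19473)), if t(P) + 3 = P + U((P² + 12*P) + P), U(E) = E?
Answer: -146148779073/4927752219340238 ≈ -2.9658e-5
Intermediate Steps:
t(P) = -3 + P² + 14*P (t(P) = -3 + (P + ((P² + 12*P) + P)) = -3 + (P + (P² + 13*P)) = -3 + (P² + 14*P) = -3 + P² + 14*P)
((-46/(-30242) + t(125))/(6790 + 28917))/(-16406 - 38648/(-19473)) = ((-46/(-30242) + (-3 + 125 + 125*(13 + 125)))/(6790 + 28917))/(-16406 - 38648/(-19473)) = ((-46*(-1/30242) + (-3 + 125 + 125*138))/35707)/(-16406 - 38648*(-1)/19473) = ((23/15121 + (-3 + 125 + 17250))*(1/35707))/(-16406 - 1*(-38648/19473)) = ((23/15121 + 17372)*(1/35707))/(-16406 + 38648/19473) = ((262682035/15121)*(1/35707))/(-319435390/19473) = (37526005/77132221)*(-19473/319435390) = -146148779073/4927752219340238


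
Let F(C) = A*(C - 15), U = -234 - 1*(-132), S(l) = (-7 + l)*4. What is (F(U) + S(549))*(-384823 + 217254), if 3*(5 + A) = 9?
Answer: -402500738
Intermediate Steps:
A = -2 (A = -5 + (⅓)*9 = -5 + 3 = -2)
S(l) = -28 + 4*l
U = -102 (U = -234 + 132 = -102)
F(C) = 30 - 2*C (F(C) = -2*(C - 15) = -2*(-15 + C) = 30 - 2*C)
(F(U) + S(549))*(-384823 + 217254) = ((30 - 2*(-102)) + (-28 + 4*549))*(-384823 + 217254) = ((30 + 204) + (-28 + 2196))*(-167569) = (234 + 2168)*(-167569) = 2402*(-167569) = -402500738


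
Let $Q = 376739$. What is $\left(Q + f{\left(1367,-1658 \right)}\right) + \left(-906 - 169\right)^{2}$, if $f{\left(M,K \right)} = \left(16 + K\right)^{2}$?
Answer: $4228528$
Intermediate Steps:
$\left(Q + f{\left(1367,-1658 \right)}\right) + \left(-906 - 169\right)^{2} = \left(376739 + \left(16 - 1658\right)^{2}\right) + \left(-906 - 169\right)^{2} = \left(376739 + \left(-1642\right)^{2}\right) + \left(-1075\right)^{2} = \left(376739 + 2696164\right) + 1155625 = 3072903 + 1155625 = 4228528$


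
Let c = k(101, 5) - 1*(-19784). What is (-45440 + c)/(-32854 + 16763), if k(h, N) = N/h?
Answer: 2591251/1625191 ≈ 1.5944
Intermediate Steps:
c = 1998189/101 (c = 5/101 - 1*(-19784) = 5*(1/101) + 19784 = 5/101 + 19784 = 1998189/101 ≈ 19784.)
(-45440 + c)/(-32854 + 16763) = (-45440 + 1998189/101)/(-32854 + 16763) = -2591251/101/(-16091) = -2591251/101*(-1/16091) = 2591251/1625191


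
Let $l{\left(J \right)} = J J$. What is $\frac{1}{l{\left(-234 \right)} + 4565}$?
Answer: $\frac{1}{59321} \approx 1.6857 \cdot 10^{-5}$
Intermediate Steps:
$l{\left(J \right)} = J^{2}$
$\frac{1}{l{\left(-234 \right)} + 4565} = \frac{1}{\left(-234\right)^{2} + 4565} = \frac{1}{54756 + 4565} = \frac{1}{59321}$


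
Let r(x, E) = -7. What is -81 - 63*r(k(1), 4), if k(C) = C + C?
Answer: 360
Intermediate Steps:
k(C) = 2*C
-81 - 63*r(k(1), 4) = -81 - 63*(-7) = -81 + 441 = 360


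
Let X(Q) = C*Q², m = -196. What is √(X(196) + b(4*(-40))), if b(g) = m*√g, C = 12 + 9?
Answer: 28*√(1029 - I*√10) ≈ 898.19 - 1.3801*I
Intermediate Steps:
C = 21
X(Q) = 21*Q²
b(g) = -196*√g
√(X(196) + b(4*(-40))) = √(21*196² - 196*4*I*√10) = √(21*38416 - 784*I*√10) = √(806736 - 784*I*√10)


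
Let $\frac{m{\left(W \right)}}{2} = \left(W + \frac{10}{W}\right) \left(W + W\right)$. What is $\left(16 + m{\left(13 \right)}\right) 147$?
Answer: $107604$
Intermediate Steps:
$m{\left(W \right)} = 4 W \left(W + \frac{10}{W}\right)$ ($m{\left(W \right)} = 2 \left(W + \frac{10}{W}\right) \left(W + W\right) = 2 \left(W + \frac{10}{W}\right) 2 W = 2 \cdot 2 W \left(W + \frac{10}{W}\right) = 4 W \left(W + \frac{10}{W}\right)$)
$\left(16 + m{\left(13 \right)}\right) 147 = \left(16 + \left(40 + 4 \cdot 13^{2}\right)\right) 147 = \left(16 + \left(40 + 4 \cdot 169\right)\right) 147 = \left(16 + \left(40 + 676\right)\right) 147 = \left(16 + 716\right) 147 = 732 \cdot 147 = 107604$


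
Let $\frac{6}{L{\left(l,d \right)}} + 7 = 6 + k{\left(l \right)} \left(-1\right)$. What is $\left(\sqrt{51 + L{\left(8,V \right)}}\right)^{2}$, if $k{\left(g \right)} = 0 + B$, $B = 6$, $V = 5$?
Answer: $\frac{351}{7} \approx 50.143$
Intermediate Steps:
$k{\left(g \right)} = 6$ ($k{\left(g \right)} = 0 + 6 = 6$)
$L{\left(l,d \right)} = - \frac{6}{7}$ ($L{\left(l,d \right)} = \frac{6}{-7 + \left(6 + 6 \left(-1\right)\right)} = \frac{6}{-7 + \left(6 - 6\right)} = \frac{6}{-7 + 0} = \frac{6}{-7} = 6 \left(- \frac{1}{7}\right) = - \frac{6}{7}$)
$\left(\sqrt{51 + L{\left(8,V \right)}}\right)^{2} = \left(\sqrt{51 - \frac{6}{7}}\right)^{2} = \left(\sqrt{\frac{351}{7}}\right)^{2} = \left(\frac{3 \sqrt{273}}{7}\right)^{2} = \frac{351}{7}$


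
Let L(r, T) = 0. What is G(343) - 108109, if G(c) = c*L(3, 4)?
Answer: -108109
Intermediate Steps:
G(c) = 0 (G(c) = c*0 = 0)
G(343) - 108109 = 0 - 108109 = -108109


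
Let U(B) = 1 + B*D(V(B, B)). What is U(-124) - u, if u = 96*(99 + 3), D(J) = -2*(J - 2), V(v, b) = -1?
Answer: -10535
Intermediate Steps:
D(J) = 4 - 2*J (D(J) = -2*(-2 + J) = 4 - 2*J)
U(B) = 1 + 6*B (U(B) = 1 + B*(4 - 2*(-1)) = 1 + B*(4 + 2) = 1 + B*6 = 1 + 6*B)
u = 9792 (u = 96*102 = 9792)
U(-124) - u = (1 + 6*(-124)) - 1*9792 = (1 - 744) - 9792 = -743 - 9792 = -10535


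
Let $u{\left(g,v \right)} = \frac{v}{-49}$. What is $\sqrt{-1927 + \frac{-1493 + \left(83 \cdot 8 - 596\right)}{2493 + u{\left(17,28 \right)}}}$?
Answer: $\frac{2 i \sqrt{146687152942}}{17447} \approx 43.904 i$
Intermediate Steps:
$u{\left(g,v \right)} = - \frac{v}{49}$ ($u{\left(g,v \right)} = v \left(- \frac{1}{49}\right) = - \frac{v}{49}$)
$\sqrt{-1927 + \frac{-1493 + \left(83 \cdot 8 - 596\right)}{2493 + u{\left(17,28 \right)}}} = \sqrt{-1927 + \frac{-1493 + \left(83 \cdot 8 - 596\right)}{2493 - \frac{4}{7}}} = \sqrt{-1927 + \frac{-1493 + \left(664 - 596\right)}{2493 - \frac{4}{7}}} = \sqrt{-1927 + \frac{-1493 + 68}{\frac{17447}{7}}} = \sqrt{-1927 - \frac{9975}{17447}} = \sqrt{- \frac{33630344}{17447}} = \frac{2 i \sqrt{146687152942}}{17447}$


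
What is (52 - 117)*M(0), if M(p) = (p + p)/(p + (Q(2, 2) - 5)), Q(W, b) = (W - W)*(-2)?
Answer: 0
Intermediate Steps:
Q(W, b) = 0 (Q(W, b) = 0*(-2) = 0)
M(p) = 2*p/(-5 + p) (M(p) = (p + p)/(p + (0 - 5)) = (2*p)/(p - 5) = (2*p)/(-5 + p) = 2*p/(-5 + p))
(52 - 117)*M(0) = (52 - 117)*(2*0/(-5 + 0)) = -130*0/(-5) = -130*0*(-1)/5 = -65*0 = 0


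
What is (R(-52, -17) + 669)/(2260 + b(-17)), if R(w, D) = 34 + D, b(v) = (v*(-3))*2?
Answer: 343/1181 ≈ 0.29043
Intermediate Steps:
b(v) = -6*v (b(v) = -3*v*2 = -6*v)
(R(-52, -17) + 669)/(2260 + b(-17)) = ((34 - 17) + 669)/(2260 - 6*(-17)) = (17 + 669)/(2260 + 102) = 686/2362 = 686*(1/2362) = 343/1181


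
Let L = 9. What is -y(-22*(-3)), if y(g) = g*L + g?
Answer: -660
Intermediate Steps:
y(g) = 10*g (y(g) = g*9 + g = 9*g + g = 10*g)
-y(-22*(-3)) = -10*(-22*(-3)) = -10*66 = -1*660 = -660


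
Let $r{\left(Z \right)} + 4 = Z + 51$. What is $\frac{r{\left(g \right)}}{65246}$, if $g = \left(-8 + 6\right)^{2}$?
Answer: $\frac{3}{3838} \approx 0.00078166$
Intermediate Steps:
$g = 4$ ($g = \left(-2\right)^{2} = 4$)
$r{\left(Z \right)} = 47 + Z$ ($r{\left(Z \right)} = -4 + \left(Z + 51\right) = -4 + \left(51 + Z\right) = 47 + Z$)
$\frac{r{\left(g \right)}}{65246} = \frac{47 + 4}{65246} = 51 \cdot \frac{1}{65246} = \frac{3}{3838}$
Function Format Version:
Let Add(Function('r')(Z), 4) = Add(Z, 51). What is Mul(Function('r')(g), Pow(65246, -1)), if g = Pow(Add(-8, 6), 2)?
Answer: Rational(3, 3838) ≈ 0.00078166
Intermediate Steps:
g = 4 (g = Pow(-2, 2) = 4)
Function('r')(Z) = Add(47, Z) (Function('r')(Z) = Add(-4, Add(Z, 51)) = Add(-4, Add(51, Z)) = Add(47, Z))
Mul(Function('r')(g), Pow(65246, -1)) = Mul(Add(47, 4), Pow(65246, -1)) = Mul(51, Rational(1, 65246)) = Rational(3, 3838)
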